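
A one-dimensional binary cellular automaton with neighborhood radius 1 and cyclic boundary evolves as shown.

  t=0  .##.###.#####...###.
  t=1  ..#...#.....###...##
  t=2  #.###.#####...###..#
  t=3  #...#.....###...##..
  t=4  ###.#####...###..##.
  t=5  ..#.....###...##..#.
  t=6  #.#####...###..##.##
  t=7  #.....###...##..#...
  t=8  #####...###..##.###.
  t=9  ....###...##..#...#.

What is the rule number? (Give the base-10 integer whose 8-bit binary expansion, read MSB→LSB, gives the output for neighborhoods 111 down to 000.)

  [7] ### => .  t=0,i=5
  [6] ##. => #  t=0,i=2
  [5] #.# => .  t=0,i=3
  [4] #.. => #  t=0,i=13
  [3] .## => .  t=0,i=1
  [2] .#. => #  t=1,i=2
  [1] ..# => .  t=0,i=0
  [0] ... => #  t=0,i=14
  bits 01010101 = 85

85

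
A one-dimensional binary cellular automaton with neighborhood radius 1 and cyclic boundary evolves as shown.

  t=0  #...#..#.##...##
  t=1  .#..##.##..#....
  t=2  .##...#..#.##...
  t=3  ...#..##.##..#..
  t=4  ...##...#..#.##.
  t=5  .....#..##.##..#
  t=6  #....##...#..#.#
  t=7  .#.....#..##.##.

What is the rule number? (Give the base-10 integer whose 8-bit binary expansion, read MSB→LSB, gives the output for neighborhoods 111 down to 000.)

52

  [7] ### => .  t=0,i=15
  [6] ##. => .  t=0,i=0
  [5] #.# => #  t=0,i=8
  [4] #.. => #  t=0,i=1
  [3] .## => .  t=0,i=9
  [2] .#. => #  t=0,i=4
  [1] ..# => .  t=0,i=3
  [0] ... => .  t=0,i=2
  bits 00110100 = 52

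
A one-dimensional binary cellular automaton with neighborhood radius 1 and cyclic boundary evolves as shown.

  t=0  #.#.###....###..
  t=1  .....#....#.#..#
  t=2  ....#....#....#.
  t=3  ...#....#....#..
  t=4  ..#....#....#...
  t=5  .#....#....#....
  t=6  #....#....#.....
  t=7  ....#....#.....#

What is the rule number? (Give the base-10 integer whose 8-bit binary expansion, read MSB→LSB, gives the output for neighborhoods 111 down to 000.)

130

  nb ###: next=#  (t=0,i=5, bit7=1)
  nb ##.: next=.  (t=0,i=6, bit6=0)
  nb #.#: next=.  (t=0,i=1, bit5=0)
  nb #..: next=.  (t=0,i=7, bit4=0)
  nb .##: next=.  (t=0,i=4, bit3=0)
  nb .#.: next=.  (t=0,i=0, bit2=0)
  nb ..#: next=#  (t=0,i=10, bit1=1)
  nb ...: next=.  (t=0,i=8, bit0=0)
  bits 10000010 = 130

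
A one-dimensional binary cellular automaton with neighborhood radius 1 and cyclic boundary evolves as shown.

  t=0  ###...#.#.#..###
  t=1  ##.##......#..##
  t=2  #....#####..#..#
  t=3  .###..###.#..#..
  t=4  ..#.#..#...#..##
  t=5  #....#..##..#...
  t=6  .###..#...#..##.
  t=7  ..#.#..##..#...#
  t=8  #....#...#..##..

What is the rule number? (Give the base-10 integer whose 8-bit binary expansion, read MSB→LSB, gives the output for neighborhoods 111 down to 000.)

  [7] ### => #  t=0,i=0
  [6] ##. => .  t=0,i=2
  [5] #.# => .  t=0,i=7
  [4] #.. => #  t=0,i=3
  [3] .## => .  t=0,i=13
  [2] .#. => .  t=0,i=6
  [1] ..# => .  t=0,i=5
  [0] ... => #  t=0,i=4
  bits 10010001 = 145

145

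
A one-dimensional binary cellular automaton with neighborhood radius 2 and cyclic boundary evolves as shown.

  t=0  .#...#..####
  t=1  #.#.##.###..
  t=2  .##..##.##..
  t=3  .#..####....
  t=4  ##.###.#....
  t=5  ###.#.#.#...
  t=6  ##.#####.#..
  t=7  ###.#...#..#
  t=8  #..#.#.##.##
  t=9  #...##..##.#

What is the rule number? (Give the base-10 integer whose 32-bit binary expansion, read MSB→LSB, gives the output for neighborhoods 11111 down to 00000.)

  #####|.  b31=0 t=6,i=5
  ####.|.  b30=0 t=0,i=10
  ###.#|.  b29=0 t=0,i=11
  ###..|#  b28=1 t=1,i=9
  ##.##|#  b27=1 t=1,i=6
  ##.#.|#  b26=1 t=0,i=0
  ##..#|.  b25=0 t=1,i=10
  ##...|.  b24=0 t=2,i=10
  #.###|.  b23=0 t=1,i=7
  #.##.|.  b22=0 t=1,i=4
  #.#.#|#  b21=1 t=1,i=2
  #.#..|.  b20=0 t=0,i=1
  #..##|#  b19=1 t=0,i=7
  #..#.|.  b18=0 t=1,i=11
  #...#|.  b17=0 t=0,i=3
  #....|.  b16=0 t=3,i=9
  .####|#  b15=1 t=0,i=9
  .###.|#  b14=1 t=1,i=8
  .##.#|#  b13=1 t=1,i=5
  .##..|.  b12=0 t=2,i=2
  .#.##|.  b11=0 t=1,i=3
  .#.#.|#  b10=1 t=1,i=1
  .#..#|.  b9=0 t=0,i=6
  .#...|#  b8=1 t=0,i=2
  ..###|#  b7=1 t=0,i=8
  ..##.|#  b6=1 t=2,i=1
  ..#.#|.  b5=0 t=1,i=0
  ..#..|#  b4=1 t=0,i=5
  ...##|.  b3=0 t=2,i=0
  ...#.|#  b2=1 t=0,i=4
  ....#|.  b1=0 t=3,i=11
  .....|.  b0=0 t=3,i=10
  bits 00011100001010001110010111010100 = 472442324

472442324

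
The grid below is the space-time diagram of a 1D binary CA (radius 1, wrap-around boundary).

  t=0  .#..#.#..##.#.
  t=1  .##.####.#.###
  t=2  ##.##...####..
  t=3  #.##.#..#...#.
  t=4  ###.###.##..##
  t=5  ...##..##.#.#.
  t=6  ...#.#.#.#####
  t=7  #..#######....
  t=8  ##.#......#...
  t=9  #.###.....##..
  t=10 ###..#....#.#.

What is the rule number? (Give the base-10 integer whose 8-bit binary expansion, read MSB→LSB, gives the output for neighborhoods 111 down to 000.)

  [7] ### => .  t=1,i=5
  [6] ##. => .  t=0,i=10
  [5] #.# => #  t=0,i=5
  [4] #.. => #  t=0,i=2
  [3] .## => #  t=0,i=9
  [2] .#. => #  t=0,i=1
  [1] ..# => .  t=0,i=0
  [0] ... => .  t=2,i=6
  bits 00111100 = 60

60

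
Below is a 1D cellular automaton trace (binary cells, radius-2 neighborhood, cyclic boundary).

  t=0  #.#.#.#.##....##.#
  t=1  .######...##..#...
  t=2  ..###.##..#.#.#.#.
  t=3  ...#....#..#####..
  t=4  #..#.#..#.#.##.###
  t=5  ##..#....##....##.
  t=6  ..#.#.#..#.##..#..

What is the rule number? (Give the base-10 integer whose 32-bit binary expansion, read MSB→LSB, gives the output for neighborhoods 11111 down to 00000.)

  [31] ##### => #  t=1,i=3
  [30] ####. => .  t=1,i=5
  [29] ###.# => .  t=2,i=4
  [28] ###.. => #  t=1,i=6
  [27] ##.## => .  t=0,i=16
  [26] ##.#. => #  t=0,i=1
  [25] ##..# => #  t=1,i=12
  [24] ##... => #  t=0,i=10
  [23] #.### => #  t=4,i=15
  [22] #.##. => .  t=0,i=8
  [21] #.#.# => #  t=0,i=2
  [20] #.#.. => .  t=2,i=16
  [19] #..## => #  t=3,i=10
  [18] #..#. => .  t=1,i=13
  [17] #...# => .  t=1,i=8
  [16] #.... => #  t=0,i=11
  [15] .#### => #  t=1,i=2
  [14] .###. => #  t=2,i=3
  [13] .##.# => .  t=0,i=0
  [12] .##.. => .  t=0,i=9
  [11] .#.## => .  t=0,i=7
  [10] .#.#. => #  t=0,i=3
  [9] .#..# => .  t=3,i=9
  [8] .#... => .  t=1,i=15
  [7] ..### => .  t=1,i=1
  [6] ..##. => #  t=0,i=14
  [5] ..#.# => .  t=2,i=10
  [4] ..#.. => #  t=1,i=14
  [3] ...## => .  t=0,i=13
  [2] ...#. => .  t=3,i=2
  [1] ....# => .  t=0,i=12
  [0] ..... => #  t=3,i=0
  bits 10010111101010011100010001010001 = 2544485457

2544485457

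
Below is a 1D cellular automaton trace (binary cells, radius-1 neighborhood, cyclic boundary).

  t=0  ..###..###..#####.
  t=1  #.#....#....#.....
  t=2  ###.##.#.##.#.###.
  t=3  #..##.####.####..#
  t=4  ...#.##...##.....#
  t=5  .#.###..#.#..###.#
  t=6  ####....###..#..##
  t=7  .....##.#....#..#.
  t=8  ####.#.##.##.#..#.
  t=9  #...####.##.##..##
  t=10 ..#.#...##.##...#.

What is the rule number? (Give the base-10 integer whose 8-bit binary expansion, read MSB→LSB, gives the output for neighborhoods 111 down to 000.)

  nb ###: next=.  (t=0,i=3, bit7=0)
  nb ##.: next=.  (t=0,i=4, bit6=0)
  nb #.#: next=#  (t=1,i=1, bit5=1)
  nb #..: next=.  (t=0,i=5, bit4=0)
  nb .##: next=#  (t=0,i=2, bit3=1)
  nb .#.: next=#  (t=1,i=0, bit2=1)
  nb ..#: next=.  (t=0,i=1, bit1=0)
  nb ...: next=#  (t=0,i=0, bit0=1)
  bits 00101101 = 45

45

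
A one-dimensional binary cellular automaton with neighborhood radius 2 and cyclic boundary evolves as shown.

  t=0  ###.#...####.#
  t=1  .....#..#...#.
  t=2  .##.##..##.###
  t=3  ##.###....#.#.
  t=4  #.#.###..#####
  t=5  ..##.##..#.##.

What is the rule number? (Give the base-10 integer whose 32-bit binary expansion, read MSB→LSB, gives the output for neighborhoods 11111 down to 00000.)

  nb #####: next=#  (t=4,i=11, bit31=1)
  nb ####.: next=.  (t=0,i=1, bit30=0)
  nb ###.#: next=.  (t=0,i=2, bit29=0)
  nb ###..: next=#  (t=3,i=5, bit28=1)
  nb ##.##: next=#  (t=0,i=12, bit27=1)
  nb ##.#.: next=.  (t=0,i=3, bit26=0)
  nb ##..#: next=.  (t=2,i=6, bit25=0)
  nb ##...: next=#  (t=3,i=6, bit24=1)
  nb #.###: next=.  (t=0,i=13, bit23=0)
  nb #.##.: next=#  (t=2,i=1, bit22=1)
  nb #.#.#: next=#  (t=3,i=12, bit21=1)
  nb #.#..: next=.  (t=0,i=4, bit20=0)
  nb #..##: next=.  (t=2,i=7, bit19=0)
  nb #..#.: next=.  (t=1,i=7, bit18=0)
  nb #...#: next=.  (t=0,i=6, bit17=0)
  nb #....: next=.  (t=1,i=0, bit16=0)
  nb .####: next=.  (t=0,i=0, bit15=0)
  nb .###.: next=#  (t=2,i=12, bit14=1)
  nb .##.#: next=.  (t=2,i=2, bit13=0)
  nb .##..: next=#  (t=2,i=5, bit12=1)
  nb .#.##: next=#  (t=3,i=13, bit11=1)
  nb .#.#.: next=#  (t=3,i=11, bit10=1)
  nb .#..#: next=.  (t=1,i=6, bit9=0)
  nb .#...: next=#  (t=0,i=5, bit8=1)
  nb ..###: next=#  (t=0,i=8, bit7=1)
  nb ..##.: next=.  (t=2,i=8, bit6=0)
  nb ..#.#: next=#  (t=3,i=10, bit5=1)
  nb ..#..: next=#  (t=1,i=5, bit4=1)
  nb ...##: next=.  (t=0,i=7, bit3=0)
  nb ...#.: next=#  (t=1,i=4, bit2=1)
  nb ....#: next=.  (t=1,i=3, bit1=0)
  nb .....: next=#  (t=1,i=1, bit0=1)
  bits 10011001011000000101110110110101 = 2573229493

2573229493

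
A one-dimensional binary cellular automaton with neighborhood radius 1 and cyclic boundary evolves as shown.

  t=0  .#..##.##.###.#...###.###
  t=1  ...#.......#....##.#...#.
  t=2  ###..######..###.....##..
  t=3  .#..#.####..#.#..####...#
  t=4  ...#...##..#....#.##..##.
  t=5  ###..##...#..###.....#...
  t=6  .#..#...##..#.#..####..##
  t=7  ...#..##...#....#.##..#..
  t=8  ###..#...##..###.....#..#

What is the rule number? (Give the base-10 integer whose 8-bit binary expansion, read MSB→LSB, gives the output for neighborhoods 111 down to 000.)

131

  nb ###: next=#  (t=0,i=11, bit7=1)
  nb ##.: next=.  (t=0,i=5, bit6=0)
  nb #.#: next=.  (t=0,i=0, bit5=0)
  nb #..: next=.  (t=0,i=2, bit4=0)
  nb .##: next=.  (t=0,i=4, bit3=0)
  nb .#.: next=.  (t=0,i=1, bit2=0)
  nb ..#: next=#  (t=0,i=3, bit1=1)
  nb ...: next=#  (t=0,i=16, bit0=1)
  bits 10000011 = 131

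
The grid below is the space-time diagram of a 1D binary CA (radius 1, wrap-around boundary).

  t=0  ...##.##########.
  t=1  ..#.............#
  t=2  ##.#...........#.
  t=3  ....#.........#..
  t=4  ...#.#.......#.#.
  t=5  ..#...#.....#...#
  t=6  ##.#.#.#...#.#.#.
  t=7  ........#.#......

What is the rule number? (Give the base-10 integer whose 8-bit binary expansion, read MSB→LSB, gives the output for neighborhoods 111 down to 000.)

18

  [7] ### => .  t=0,i=7
  [6] ##. => .  t=0,i=4
  [5] #.# => .  t=0,i=5
  [4] #.. => #  t=0,i=16
  [3] .## => .  t=0,i=3
  [2] .#. => .  t=1,i=2
  [1] ..# => #  t=0,i=2
  [0] ... => .  t=0,i=0
  bits 00010010 = 18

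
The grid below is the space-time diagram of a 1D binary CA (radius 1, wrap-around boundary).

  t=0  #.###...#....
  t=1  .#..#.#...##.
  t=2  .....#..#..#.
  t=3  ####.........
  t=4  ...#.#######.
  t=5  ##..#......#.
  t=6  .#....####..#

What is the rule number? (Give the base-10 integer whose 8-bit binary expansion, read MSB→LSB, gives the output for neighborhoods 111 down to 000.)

  [7] ### => .  t=0,i=3
  [6] ##. => #  t=0,i=4
  [5] #.# => #  t=0,i=1
  [4] #.. => .  t=0,i=5
  [3] .## => .  t=0,i=2
  [2] .#. => .  t=0,i=0
  [1] ..# => .  t=0,i=7
  [0] ... => #  t=0,i=6
  bits 01100001 = 97

97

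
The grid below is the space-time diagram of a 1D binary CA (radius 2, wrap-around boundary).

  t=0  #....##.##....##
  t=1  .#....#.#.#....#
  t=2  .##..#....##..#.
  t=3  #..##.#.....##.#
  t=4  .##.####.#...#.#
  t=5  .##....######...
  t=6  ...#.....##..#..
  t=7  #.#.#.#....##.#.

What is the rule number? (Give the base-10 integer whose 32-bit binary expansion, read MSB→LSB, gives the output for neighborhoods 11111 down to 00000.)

2807980805

  nb #####: next=#  (t=5,i=9, bit31=1)
  nb ####.: next=.  (t=4,i=6, bit30=0)
  nb ###.#: next=#  (t=4,i=7, bit29=1)
  nb ###..: next=.  (t=0,i=0, bit28=0)
  nb ##.##: next=.  (t=0,i=7, bit27=0)
  nb ##.#.: next=#  (t=3,i=5, bit26=1)
  nb ##..#: next=#  (t=2,i=3, bit25=1)
  nb ##...: next=#  (t=0,i=1, bit24=1)
  nb #.###: next=.  (t=4,i=4, bit23=0)
  nb #.##.: next=#  (t=0,i=8, bit22=1)
  nb #.#.#: next=.  (t=1,i=8, bit21=0)
  nb #.#..: next=#  (t=1,i=1, bit20=1)
  nb #..##: next=#  (t=2,i=0, bit19=1)
  nb #..#.: next=#  (t=2,i=4, bit18=1)
  nb #...#: next=#  (t=4,i=11, bit17=1)
  nb #....: next=.  (t=0,i=2, bit16=0)
  nb .####: next=.  (t=4,i=5, bit15=0)
  nb .###.: next=#  (t=0,i=15, bit14=1)
  nb .##.#: next=#  (t=0,i=6, bit13=1)
  nb .##..: next=.  (t=0,i=9, bit12=0)
  nb .#.##: next=.  (t=4,i=0, bit11=0)
  nb .#.#.: next=.  (t=1,i=0, bit10=0)
  nb .#..#: next=#  (t=2,i=15, bit9=1)
  nb .#...: next=#  (t=1,i=2, bit8=1)
  nb ..###: next=.  (t=0,i=14, bit7=0)
  nb ..##.: next=.  (t=0,i=5, bit6=0)
  nb ..#.#: next=.  (t=1,i=6, bit5=0)
  nb ..#..: next=.  (t=2,i=5, bit4=0)
  nb ...##: next=.  (t=0,i=4, bit3=0)
  nb ...#.: next=#  (t=1,i=5, bit2=1)
  nb ....#: next=.  (t=0,i=3, bit1=0)
  nb .....: next=#  (t=3,i=9, bit0=1)
  bits 10100111010111100110001100000101 = 2807980805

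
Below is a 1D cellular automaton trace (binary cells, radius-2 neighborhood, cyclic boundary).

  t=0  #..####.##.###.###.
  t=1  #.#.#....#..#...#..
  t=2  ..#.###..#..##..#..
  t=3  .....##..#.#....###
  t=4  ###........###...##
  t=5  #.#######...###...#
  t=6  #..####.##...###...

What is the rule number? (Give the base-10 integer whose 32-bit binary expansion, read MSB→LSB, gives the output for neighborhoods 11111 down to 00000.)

2436489489

  nb #####: next=#  (t=4,i=0, bit31=1)
  nb ####.: next=.  (t=0,i=5, bit30=0)
  nb ###.#: next=.  (t=0,i=6, bit29=0)
  nb ###..: next=#  (t=2,i=6, bit28=1)
  nb ##.##: next=.  (t=0,i=7, bit27=0)
  nb ##.#.: next=.  (t=0,i=18, bit26=0)
  nb ##..#: next=.  (t=2,i=7, bit25=0)
  nb ##...: next=#  (t=3,i=0, bit24=1)
  nb #.###: next=.  (t=0,i=11, bit23=0)
  nb #.##.: next=.  (t=0,i=8, bit22=0)
  nb #.#.#: next=#  (t=1,i=2, bit21=1)
  nb #.#..: next=#  (t=0,i=0, bit20=1)
  nb #..##: next=#  (t=0,i=2, bit19=1)
  nb #..#.: next=.  (t=1,i=11, bit18=0)
  nb #...#: next=.  (t=1,i=14, bit17=0)
  nb #....: next=#  (t=1,i=6, bit16=1)
  nb .####: next=#  (t=0,i=4, bit15=1)
  nb .###.: next=#  (t=0,i=12, bit14=1)
  nb .##.#: next=#  (t=0,i=9, bit13=1)
  nb .##..: next=.  (t=2,i=13, bit12=0)
  nb .#.##: next=.  (t=2,i=3, bit11=0)
  nb .#.#.: next=.  (t=1,i=1, bit10=0)
  nb .#..#: next=.  (t=0,i=1, bit9=0)
  nb .#...: next=#  (t=1,i=5, bit8=1)
  nb ..###: next=.  (t=0,i=3, bit7=0)
  nb ..##.: next=.  (t=2,i=12, bit6=0)
  nb ..#.#: next=.  (t=1,i=0, bit5=0)
  nb ..#..: next=#  (t=1,i=9, bit4=1)
  nb ...##: next=.  (t=3,i=4, bit3=0)
  nb ...#.: next=.  (t=1,i=8, bit2=0)
  nb ....#: next=.  (t=1,i=7, bit1=0)
  nb .....: next=#  (t=3,i=2, bit0=1)
  bits 10010001001110011110000100010001 = 2436489489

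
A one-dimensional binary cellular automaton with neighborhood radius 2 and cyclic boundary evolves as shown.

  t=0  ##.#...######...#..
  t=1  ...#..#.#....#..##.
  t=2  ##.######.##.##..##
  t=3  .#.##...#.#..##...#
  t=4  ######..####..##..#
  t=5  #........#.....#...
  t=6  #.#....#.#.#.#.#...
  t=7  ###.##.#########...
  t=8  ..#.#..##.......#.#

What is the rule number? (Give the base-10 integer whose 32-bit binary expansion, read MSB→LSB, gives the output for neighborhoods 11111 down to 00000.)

569744954

  #####|.  b31=0 t=0,i=9
  ####.|.  b30=0 t=0,i=11
  ###.#|#  b29=1 t=2,i=1
  ###..|.  b28=0 t=0,i=12
  ##.##|.  b27=0 t=2,i=2
  ##.#.|.  b26=0 t=0,i=2
  ##..#|.  b25=0 t=2,i=15
  ##...|#  b24=1 t=0,i=13
  #.###|#  b23=1 t=2,i=3
  #.##.|#  b22=1 t=2,i=10
  #.#.#|#  b21=1 t=3,i=1
  #.#..|#  b20=1 t=0,i=3
  #..##|.  b19=0 t=0,i=18
  #..#.|#  b18=1 t=1,i=5
  #...#|.  b17=0 t=0,i=5
  #....|#  b16=1 t=1,i=0
  .####|#  b15=1 t=0,i=8
  .###.|.  b14=0 t=7,i=1
  .##.#|.  b13=0 t=0,i=1
  .##..|#  b12=1 t=1,i=17
  .#.##|#  b11=1 t=3,i=2
  .#.#.|#  b10=1 t=1,i=7
  .#..#|#  b9=1 t=0,i=17
  .#...|.  b8=0 t=0,i=4
  ..###|.  b7=0 t=0,i=7
  ..##.|.  b6=0 t=0,i=0
  ..#.#|#  b5=1 t=1,i=6
  ..#..|#  b4=1 t=0,i=16
  ...##|#  b3=1 t=0,i=6
  ...#.|.  b2=0 t=0,i=15
  ....#|#  b1=1 t=1,i=1
  .....|.  b0=0 t=5,i=3
  bits 00100001111101011001111000111010 = 569744954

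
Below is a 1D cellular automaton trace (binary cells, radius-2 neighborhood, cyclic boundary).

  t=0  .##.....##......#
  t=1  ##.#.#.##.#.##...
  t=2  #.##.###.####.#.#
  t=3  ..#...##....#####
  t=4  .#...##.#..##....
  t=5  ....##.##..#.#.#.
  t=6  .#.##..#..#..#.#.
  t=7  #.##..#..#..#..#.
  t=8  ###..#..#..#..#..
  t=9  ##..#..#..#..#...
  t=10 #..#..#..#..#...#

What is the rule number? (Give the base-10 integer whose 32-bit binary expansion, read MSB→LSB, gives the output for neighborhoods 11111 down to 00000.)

  nb #####: next=.  (t=3,i=14, bit31=0)
  nb ####.: next=.  (t=2,i=11, bit30=0)
  nb ###.#: next=#  (t=2,i=7, bit29=1)
  nb ###..: next=.  (t=3,i=16, bit28=0)
  nb ##.##: next=.  (t=2,i=1, bit27=0)
  nb ##.#.: next=#  (t=1,i=2, bit26=1)
  nb ##..#: next=.  (t=3,i=0, bit25=0)
  nb ##...: next=#  (t=0,i=3, bit24=1)
  nb #.###: next=.  (t=2,i=5, bit23=0)
  nb #.##.: next=#  (t=0,i=1, bit22=1)
  nb #.#.#: next=#  (t=1,i=3, bit21=1)
  nb #.#..: next=#  (t=4,i=8, bit20=1)
  nb #..##: next=.  (t=4,i=10, bit19=0)
  nb #..#.: next=#  (t=3,i=1, bit18=1)
  nb #...#: next=.  (t=1,i=15, bit17=0)
  nb #....: next=.  (t=0,i=4, bit16=0)
  nb .####: next=.  (t=2,i=10, bit15=0)
  nb .###.: next=#  (t=2,i=6, bit14=1)
  nb .##.#: next=.  (t=1,i=1, bit13=0)
  nb .##..: next=.  (t=0,i=2, bit12=0)
  nb .#.##: next=#  (t=0,i=0, bit11=1)
  nb .#.#.: next=.  (t=1,i=4, bit10=0)
  nb .#..#: next=.  (t=4,i=9, bit9=0)
  nb .#...: next=.  (t=3,i=3, bit8=0)
  nb ..###: next=#  (t=3,i=12, bit7=1)
  nb ..##.: next=#  (t=0,i=8, bit6=1)
  nb ..#.#: next=.  (t=0,i=16, bit5=0)
  nb ..#..: next=.  (t=3,i=2, bit4=0)
  nb ...##: next=#  (t=0,i=7, bit3=1)
  nb ...#.: next=.  (t=0,i=15, bit2=0)
  nb ....#: next=.  (t=0,i=6, bit1=0)
  nb .....: next=#  (t=0,i=5, bit0=1)
  bits 00100101011101000100100011001001 = 628377801

628377801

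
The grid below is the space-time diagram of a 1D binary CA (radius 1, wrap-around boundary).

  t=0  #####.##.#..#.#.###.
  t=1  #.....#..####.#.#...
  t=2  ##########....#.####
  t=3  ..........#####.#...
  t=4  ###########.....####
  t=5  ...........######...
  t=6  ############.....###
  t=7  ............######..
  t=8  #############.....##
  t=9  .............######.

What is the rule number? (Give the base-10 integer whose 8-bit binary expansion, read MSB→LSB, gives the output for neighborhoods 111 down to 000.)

  [7] ### => .  t=0,i=1
  [6] ##. => .  t=0,i=4
  [5] #.# => .  t=0,i=5
  [4] #.. => #  t=0,i=10
  [3] .## => #  t=0,i=0
  [2] .#. => #  t=0,i=9
  [1] ..# => #  t=0,i=11
  [0] ... => #  t=1,i=2
  bits 00011111 = 31

31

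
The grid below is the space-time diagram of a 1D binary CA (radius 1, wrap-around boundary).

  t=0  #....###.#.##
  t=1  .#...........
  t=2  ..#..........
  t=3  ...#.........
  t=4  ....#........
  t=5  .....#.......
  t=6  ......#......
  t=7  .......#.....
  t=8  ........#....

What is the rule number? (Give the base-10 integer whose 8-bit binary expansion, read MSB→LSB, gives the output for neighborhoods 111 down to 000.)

16

  ### -> .   bit 7 = 0  t=0,i=6
  ##. -> .   bit 6 = 0  t=0,i=0
  #.# -> .   bit 5 = 0  t=0,i=8
  #.. -> #   bit 4 = 1  t=0,i=1
  .## -> .   bit 3 = 0  t=0,i=5
  .#. -> .   bit 2 = 0  t=0,i=9
  ..# -> .   bit 1 = 0  t=0,i=4
  ... -> .   bit 0 = 0  t=0,i=2
  bits 00010000 = 16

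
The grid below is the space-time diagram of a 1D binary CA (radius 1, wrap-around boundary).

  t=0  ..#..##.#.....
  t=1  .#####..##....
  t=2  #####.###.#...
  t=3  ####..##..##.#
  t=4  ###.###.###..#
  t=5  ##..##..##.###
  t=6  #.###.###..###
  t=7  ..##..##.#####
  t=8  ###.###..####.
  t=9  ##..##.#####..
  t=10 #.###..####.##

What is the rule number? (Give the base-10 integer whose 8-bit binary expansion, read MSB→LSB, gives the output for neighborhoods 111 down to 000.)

158

  ### -> #   bit 7 = 1  t=1,i=2
  ##. -> .   bit 6 = 0  t=0,i=6
  #.# -> .   bit 5 = 0  t=0,i=7
  #.. -> #   bit 4 = 1  t=0,i=3
  .## -> #   bit 3 = 1  t=0,i=5
  .#. -> #   bit 2 = 1  t=0,i=2
  ..# -> #   bit 1 = 1  t=0,i=1
  ... -> .   bit 0 = 0  t=0,i=0
  bits 10011110 = 158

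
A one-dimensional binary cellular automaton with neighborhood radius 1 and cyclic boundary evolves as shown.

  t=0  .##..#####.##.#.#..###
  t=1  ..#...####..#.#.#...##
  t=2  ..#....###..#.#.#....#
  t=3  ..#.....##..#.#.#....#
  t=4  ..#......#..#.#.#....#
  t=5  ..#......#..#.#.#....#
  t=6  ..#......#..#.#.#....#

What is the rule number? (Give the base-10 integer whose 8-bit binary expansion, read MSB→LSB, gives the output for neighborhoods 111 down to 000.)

196

  nb ###: next=#  (t=0,i=6, bit7=1)
  nb ##.: next=#  (t=0,i=2, bit6=1)
  nb #.#: next=.  (t=0,i=0, bit5=0)
  nb #..: next=.  (t=0,i=3, bit4=0)
  nb .##: next=.  (t=0,i=1, bit3=0)
  nb .#.: next=#  (t=0,i=14, bit2=1)
  nb ..#: next=.  (t=0,i=4, bit1=0)
  nb ...: next=.  (t=1,i=4, bit0=0)
  bits 11000100 = 196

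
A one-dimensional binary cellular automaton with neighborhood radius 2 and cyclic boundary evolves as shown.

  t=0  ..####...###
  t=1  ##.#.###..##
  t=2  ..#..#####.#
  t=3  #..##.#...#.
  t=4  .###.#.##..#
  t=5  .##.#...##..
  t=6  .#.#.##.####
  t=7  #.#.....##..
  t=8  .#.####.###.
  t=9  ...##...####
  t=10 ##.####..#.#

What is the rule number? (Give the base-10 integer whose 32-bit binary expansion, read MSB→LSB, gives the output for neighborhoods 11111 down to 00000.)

  [31] ##### => .  t=2,i=7
  [30] ####. => .  t=0,i=4
  [29] ###.# => .  t=1,i=1
  [28] ###.. => #  t=0,i=5
  [27] ##.## => .  t=6,i=7
  [26] ##.#. => #  t=1,i=2
  [25] ##..# => #  t=0,i=0
  [24] ##... => #  t=0,i=6
  [23] #.### => #  t=1,i=5
  [22] #.##. => .  t=4,i=7
  [21] #.#.# => .  t=1,i=3
  [20] #.#.. => .  t=2,i=11
  [19] #..## => #  t=0,i=1
  [18] #..#. => .  t=2,i=1
  [17] #...# => #  t=0,i=7
  [16] #.... => #  t=7,i=4
  [15] .#### => #  t=0,i=3
  [14] .###. => #  t=0,i=10
  [13] .##.# => .  t=3,i=4
  [12] .##.. => #  t=4,i=8
  [11] .#.## => .  t=1,i=4
  [10] .#.#. => #  t=3,i=11
  [9] .#..# => #  t=2,i=0
  [8] .#... => #  t=3,i=7
  [7] ..### => .  t=0,i=2
  [6] ..##. => #  t=3,i=3
  [5] ..#.# => .  t=3,i=10
  [4] ..#.. => .  t=2,i=2
  [3] ...## => .  t=0,i=8
  [2] ...#. => .  t=3,i=9
  [1] ....# => #  t=7,i=6
  [0] ..... => #  t=7,i=5
  bits 00010111100010111101011101000011 = 395040579

395040579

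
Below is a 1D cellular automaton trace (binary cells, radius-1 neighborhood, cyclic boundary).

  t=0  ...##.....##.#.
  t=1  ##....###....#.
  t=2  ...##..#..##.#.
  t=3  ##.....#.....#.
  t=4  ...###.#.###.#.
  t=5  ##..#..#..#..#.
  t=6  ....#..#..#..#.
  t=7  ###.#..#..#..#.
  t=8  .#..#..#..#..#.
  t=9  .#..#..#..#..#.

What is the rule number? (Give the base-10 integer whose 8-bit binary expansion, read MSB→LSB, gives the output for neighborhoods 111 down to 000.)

133

  nb ###: next=#  (t=1,i=7, bit7=1)
  nb ##.: next=.  (t=0,i=4, bit6=0)
  nb #.#: next=.  (t=0,i=12, bit5=0)
  nb #..: next=.  (t=0,i=5, bit4=0)
  nb .##: next=.  (t=0,i=3, bit3=0)
  nb .#.: next=#  (t=0,i=13, bit2=1)
  nb ..#: next=.  (t=0,i=2, bit1=0)
  nb ...: next=#  (t=0,i=0, bit0=1)
  bits 10000101 = 133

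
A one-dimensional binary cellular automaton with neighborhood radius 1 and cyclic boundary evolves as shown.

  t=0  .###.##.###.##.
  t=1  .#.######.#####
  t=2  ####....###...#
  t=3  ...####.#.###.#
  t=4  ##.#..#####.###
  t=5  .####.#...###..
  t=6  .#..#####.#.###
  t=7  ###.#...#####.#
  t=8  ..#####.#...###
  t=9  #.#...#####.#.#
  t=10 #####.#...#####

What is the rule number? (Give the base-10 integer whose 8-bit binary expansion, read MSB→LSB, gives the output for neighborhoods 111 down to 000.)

125

  nb ###: next=.  (t=0,i=2, bit7=0)
  nb ##.: next=#  (t=0,i=3, bit6=1)
  nb #.#: next=#  (t=0,i=4, bit5=1)
  nb #..: next=#  (t=0,i=14, bit4=1)
  nb .##: next=#  (t=0,i=1, bit3=1)
  nb .#.: next=#  (t=1,i=1, bit2=1)
  nb ..#: next=.  (t=0,i=0, bit1=0)
  nb ...: next=#  (t=2,i=5, bit0=1)
  bits 01111101 = 125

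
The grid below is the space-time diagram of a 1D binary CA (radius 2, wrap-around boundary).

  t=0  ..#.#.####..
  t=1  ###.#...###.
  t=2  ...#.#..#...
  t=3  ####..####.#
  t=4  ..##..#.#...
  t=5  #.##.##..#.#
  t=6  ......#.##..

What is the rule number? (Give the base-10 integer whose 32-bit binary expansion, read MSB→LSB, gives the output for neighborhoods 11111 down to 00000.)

  nb #####: next=.  (t=3,i=1, bit31=0)
  nb ####.: next=#  (t=0,i=8, bit30=1)
  nb ###.#: next=.  (t=1,i=2, bit29=0)
  nb ###..: next=#  (t=0,i=9, bit28=1)
  nb ##.##: next=.  (t=1,i=11, bit27=0)
  nb ##.#.: next=#  (t=1,i=3, bit26=1)
  nb ##..#: next=.  (t=3,i=4, bit25=0)
  nb ##...: next=#  (t=0,i=10, bit24=1)
  nb #.###: next=.  (t=0,i=6, bit23=0)
  nb #.##.: next=.  (t=5,i=2, bit22=0)
  nb #.#.#: next=#  (t=0,i=4, bit21=1)
  nb #.#..: next=.  (t=1,i=4, bit20=0)
  nb #..##: next=.  (t=3,i=5, bit19=0)
  nb #..#.: next=#  (t=2,i=7, bit18=1)
  nb #...#: next=.  (t=1,i=6, bit17=0)
  nb #....: next=.  (t=0,i=11, bit16=0)
  nb .####: next=.  (t=0,i=7, bit15=0)
  nb .###.: next=.  (t=1,i=1, bit14=0)
  nb .##.#: next=.  (t=5,i=0, bit13=0)
  nb .##..: next=#  (t=4,i=3, bit12=1)
  nb .#.##: next=.  (t=0,i=5, bit11=0)
  nb .#.#.: next=.  (t=0,i=3, bit10=0)
  nb .#..#: next=#  (t=2,i=6, bit9=1)
  nb .#...: next=#  (t=1,i=5, bit8=1)
  nb ..###: next=#  (t=1,i=8, bit7=1)
  nb ..##.: next=#  (t=4,i=2, bit6=1)
  nb ..#.#: next=#  (t=0,i=2, bit5=1)
  nb ..#..: next=#  (t=2,i=8, bit4=1)
  nb ...##: next=.  (t=1,i=7, bit3=0)
  nb ...#.: next=#  (t=0,i=1, bit2=1)
  nb ....#: next=#  (t=0,i=0, bit1=1)
  nb .....: next=#  (t=2,i=0, bit0=1)
  bits 01010101001001000001001111110111 = 1428427767

1428427767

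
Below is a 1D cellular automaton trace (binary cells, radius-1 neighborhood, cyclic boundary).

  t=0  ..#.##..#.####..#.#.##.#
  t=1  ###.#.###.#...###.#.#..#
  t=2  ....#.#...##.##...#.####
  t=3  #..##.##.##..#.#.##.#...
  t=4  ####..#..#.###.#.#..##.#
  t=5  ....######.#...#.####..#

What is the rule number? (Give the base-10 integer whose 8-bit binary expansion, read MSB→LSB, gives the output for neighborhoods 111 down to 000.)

  [7] ### => .  t=0,i=11
  [6] ##. => .  t=0,i=5
  [5] #.# => .  t=0,i=3
  [4] #.. => #  t=0,i=0
  [3] .## => #  t=0,i=4
  [2] .#. => #  t=0,i=2
  [1] ..# => #  t=0,i=1
  [0] ... => .  t=1,i=12
  bits 00011110 = 30

30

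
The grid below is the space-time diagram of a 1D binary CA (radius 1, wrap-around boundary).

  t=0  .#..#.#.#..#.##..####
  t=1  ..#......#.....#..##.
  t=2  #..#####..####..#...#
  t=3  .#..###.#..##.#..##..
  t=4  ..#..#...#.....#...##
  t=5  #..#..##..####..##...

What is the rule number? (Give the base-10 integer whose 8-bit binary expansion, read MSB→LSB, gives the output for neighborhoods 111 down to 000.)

145

  ###|#  b7=1 t=0,i=18
  ##.|.  b6=0 t=0,i=14
  #.#|.  b5=0 t=0,i=0
  #..|#  b4=1 t=0,i=2
  .##|.  b3=0 t=0,i=13
  .#.|.  b2=0 t=0,i=1
  ..#|.  b1=0 t=0,i=3
  ...|#  b0=1 t=1,i=0
  bits 10010001 = 145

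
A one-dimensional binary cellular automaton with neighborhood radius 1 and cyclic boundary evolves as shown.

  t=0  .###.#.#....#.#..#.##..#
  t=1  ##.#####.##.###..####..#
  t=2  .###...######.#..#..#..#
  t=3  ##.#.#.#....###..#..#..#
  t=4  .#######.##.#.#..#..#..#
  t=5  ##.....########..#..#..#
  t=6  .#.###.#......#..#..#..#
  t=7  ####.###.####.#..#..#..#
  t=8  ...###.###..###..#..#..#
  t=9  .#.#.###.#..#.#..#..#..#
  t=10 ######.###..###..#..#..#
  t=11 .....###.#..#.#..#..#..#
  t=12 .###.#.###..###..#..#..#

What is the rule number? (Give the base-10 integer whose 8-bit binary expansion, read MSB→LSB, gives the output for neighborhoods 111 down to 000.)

  ### -> .   bit 7 = 0  t=0,i=2
  ##. -> #   bit 6 = 1  t=0,i=3
  #.# -> #   bit 5 = 1  t=0,i=0
  #.. -> .   bit 4 = 0  t=0,i=8
  .## -> #   bit 3 = 1  t=0,i=1
  .#. -> #   bit 2 = 1  t=0,i=5
  ..# -> .   bit 1 = 0  t=0,i=11
  ... -> #   bit 0 = 1  t=0,i=9
  bits 01101101 = 109

109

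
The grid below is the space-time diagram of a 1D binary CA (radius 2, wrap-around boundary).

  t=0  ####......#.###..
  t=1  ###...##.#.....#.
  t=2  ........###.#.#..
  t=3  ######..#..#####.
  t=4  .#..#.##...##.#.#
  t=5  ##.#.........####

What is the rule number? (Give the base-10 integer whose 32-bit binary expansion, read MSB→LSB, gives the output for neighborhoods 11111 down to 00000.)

  nb #####: next=.  (t=3,i=2, bit31=0)
  nb ####.: next=#  (t=0,i=2, bit30=1)
  nb ###.#: next=.  (t=2,i=10, bit29=0)
  nb ###..: next=.  (t=0,i=3, bit28=0)
  nb ##.##: next=#  (t=3,i=16, bit27=1)
  nb ##.#.: next=#  (t=1,i=8, bit26=1)
  nb ##..#: next=#  (t=0,i=15, bit25=1)
  nb ##...: next=.  (t=0,i=4, bit24=0)
  nb #.###: next=.  (t=0,i=12, bit23=0)
  nb #.##.: next=.  (t=4,i=6, bit22=0)
  nb #.#.#: next=#  (t=2,i=12, bit21=1)
  nb #.#..: next=#  (t=1,i=9, bit20=1)
  nb #..##: next=.  (t=0,i=16, bit19=0)
  nb #..#.: next=#  (t=3,i=7, bit18=1)
  nb #...#: next=.  (t=1,i=4, bit17=0)
  nb #....: next=.  (t=0,i=5, bit16=0)
  nb .####: next=#  (t=0,i=1, bit15=1)
  nb .###.: next=.  (t=0,i=13, bit14=0)
  nb .##.#: next=.  (t=1,i=7, bit13=0)
  nb .##..: next=.  (t=4,i=7, bit12=0)
  nb .#.##: next=.  (t=0,i=11, bit11=0)
  nb .#.#.: next=#  (t=2,i=13, bit10=1)
  nb .#..#: next=.  (t=3,i=9, bit9=0)
  nb .#...: next=#  (t=1,i=10, bit8=1)
  nb ..###: next=#  (t=0,i=0, bit7=1)
  nb ..##.: next=.  (t=1,i=6, bit6=0)
  nb ..#.#: next=.  (t=0,i=10, bit5=0)
  nb ..#..: next=.  (t=3,i=8, bit4=0)
  nb ...##: next=.  (t=1,i=5, bit3=0)
  nb ...#.: next=#  (t=0,i=9, bit2=1)
  nb ....#: next=.  (t=0,i=8, bit1=0)
  nb .....: next=#  (t=0,i=6, bit0=1)
  bits 01001110001101001000010110000101 = 1312064901

1312064901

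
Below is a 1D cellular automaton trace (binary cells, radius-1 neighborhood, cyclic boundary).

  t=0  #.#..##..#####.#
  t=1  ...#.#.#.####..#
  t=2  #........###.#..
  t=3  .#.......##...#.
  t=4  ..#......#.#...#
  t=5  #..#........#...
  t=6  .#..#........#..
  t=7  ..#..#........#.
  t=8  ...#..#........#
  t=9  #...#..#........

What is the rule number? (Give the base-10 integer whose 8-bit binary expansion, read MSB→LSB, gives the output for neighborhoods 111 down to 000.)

152

  ###|#  b7=1 t=0,i=10
  ##.|.  b6=0 t=0,i=0
  #.#|.  b5=0 t=0,i=1
  #..|#  b4=1 t=0,i=3
  .##|#  b3=1 t=0,i=5
  .#.|.  b2=0 t=0,i=2
  ..#|.  b1=0 t=0,i=4
  ...|.  b0=0 t=1,i=1
  bits 10011000 = 152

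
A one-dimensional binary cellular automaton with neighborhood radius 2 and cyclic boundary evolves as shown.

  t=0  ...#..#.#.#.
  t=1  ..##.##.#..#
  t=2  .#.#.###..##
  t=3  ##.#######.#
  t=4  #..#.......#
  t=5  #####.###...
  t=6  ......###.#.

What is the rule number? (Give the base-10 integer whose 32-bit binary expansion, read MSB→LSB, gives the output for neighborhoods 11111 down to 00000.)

384727349

  ##### -> .   bit 31 = 0  t=3,i=5
  ####. -> .   bit 30 = 0  t=3,i=8
  ###.# -> .   bit 29 = 0  t=3,i=1
  ###.. -> #   bit 28 = 1  t=2,i=7
  ##.## -> .   bit 27 = 0  t=1,i=4
  ##.#. -> #   bit 26 = 1  t=1,i=7
  ##..# -> #   bit 25 = 1  t=2,i=8
  ##... -> .   bit 24 = 0  t=5,i=9
  #.### -> #   bit 23 = 1  t=2,i=5
  #.##. -> #   bit 22 = 1  t=1,i=5
  #.#.# -> #   bit 21 = 1  t=0,i=8
  #.#.. -> .   bit 20 = 0  t=0,i=10
  #..## -> #   bit 19 = 1  t=1,i=1
  #..#. -> #   bit 18 = 1  t=0,i=5
  #...# -> #   bit 17 = 1  t=5,i=10
  #.... -> .   bit 16 = 0  t=0,i=0
  .#### -> .   bit 15 = 0  t=3,i=4
  .###. -> #   bit 14 = 1  t=2,i=6
  .##.# -> #   bit 13 = 1  t=1,i=3
  .##.. -> #   bit 12 = 1  t=4,i=0
  .#.## -> #   bit 11 = 1  t=2,i=4
  .#.#. -> .   bit 10 = 0  t=0,i=7
  .#..# -> .   bit 9 = 0  t=0,i=4
  .#... -> #   bit 8 = 1  t=0,i=11
  ..### -> .   bit 7 = 0  t=5,i=0
  ..##. -> .   bit 6 = 0  t=1,i=2
  ..#.# -> #   bit 5 = 1  t=0,i=6
  ..#.. -> #   bit 4 = 1  t=0,i=3
  ...## -> .   bit 3 = 0  t=4,i=10
  ...#. -> #   bit 2 = 1  t=0,i=2
  ....# -> .   bit 1 = 0  t=0,i=1
  ..... -> #   bit 0 = 1  t=4,i=6
  bits 00010110111011100111100100110101 = 384727349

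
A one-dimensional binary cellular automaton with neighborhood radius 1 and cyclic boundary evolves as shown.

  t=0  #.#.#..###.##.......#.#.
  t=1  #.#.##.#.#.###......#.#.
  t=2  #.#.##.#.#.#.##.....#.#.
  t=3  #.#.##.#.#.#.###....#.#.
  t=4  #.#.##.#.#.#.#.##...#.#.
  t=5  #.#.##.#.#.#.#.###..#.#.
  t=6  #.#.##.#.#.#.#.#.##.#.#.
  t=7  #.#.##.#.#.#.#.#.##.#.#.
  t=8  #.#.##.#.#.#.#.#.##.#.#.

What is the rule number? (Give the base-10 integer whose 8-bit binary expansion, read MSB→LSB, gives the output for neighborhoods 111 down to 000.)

92

  ### -> .   bit 7 = 0  t=0,i=8
  ##. -> #   bit 6 = 1  t=0,i=9
  #.# -> .   bit 5 = 0  t=0,i=1
  #.. -> #   bit 4 = 1  t=0,i=5
  .## -> #   bit 3 = 1  t=0,i=7
  .#. -> #   bit 2 = 1  t=0,i=0
  ..# -> .   bit 1 = 0  t=0,i=6
  ... -> .   bit 0 = 0  t=0,i=14
  bits 01011100 = 92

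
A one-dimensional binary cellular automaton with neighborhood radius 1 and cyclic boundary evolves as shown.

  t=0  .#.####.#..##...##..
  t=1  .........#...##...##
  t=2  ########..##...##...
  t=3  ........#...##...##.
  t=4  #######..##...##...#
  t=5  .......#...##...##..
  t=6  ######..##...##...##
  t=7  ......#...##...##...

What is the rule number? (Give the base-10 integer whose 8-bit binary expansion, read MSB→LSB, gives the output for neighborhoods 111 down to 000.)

  ###|.  b7=0 t=0,i=4
  ##.|.  b6=0 t=0,i=6
  #.#|.  b5=0 t=0,i=2
  #..|#  b4=1 t=0,i=9
  .##|.  b3=0 t=0,i=3
  .#.|.  b2=0 t=0,i=1
  ..#|.  b1=0 t=0,i=0
  ...|#  b0=1 t=0,i=14
  bits 00010001 = 17

17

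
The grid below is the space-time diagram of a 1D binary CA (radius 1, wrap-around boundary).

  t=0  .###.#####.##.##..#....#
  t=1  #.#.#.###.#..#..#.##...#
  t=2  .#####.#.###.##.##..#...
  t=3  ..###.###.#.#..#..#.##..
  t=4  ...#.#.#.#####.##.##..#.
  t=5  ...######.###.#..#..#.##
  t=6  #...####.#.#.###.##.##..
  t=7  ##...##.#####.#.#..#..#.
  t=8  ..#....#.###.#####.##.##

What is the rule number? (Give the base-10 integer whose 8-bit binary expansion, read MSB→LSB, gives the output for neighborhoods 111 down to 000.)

180

  nb ###: next=#  (t=0,i=2, bit7=1)
  nb ##.: next=.  (t=0,i=3, bit6=0)
  nb #.#: next=#  (t=0,i=0, bit5=1)
  nb #..: next=#  (t=0,i=16, bit4=1)
  nb .##: next=.  (t=0,i=1, bit3=0)
  nb .#.: next=#  (t=0,i=18, bit2=1)
  nb ..#: next=.  (t=0,i=17, bit1=0)
  nb ...: next=.  (t=0,i=20, bit0=0)
  bits 10110100 = 180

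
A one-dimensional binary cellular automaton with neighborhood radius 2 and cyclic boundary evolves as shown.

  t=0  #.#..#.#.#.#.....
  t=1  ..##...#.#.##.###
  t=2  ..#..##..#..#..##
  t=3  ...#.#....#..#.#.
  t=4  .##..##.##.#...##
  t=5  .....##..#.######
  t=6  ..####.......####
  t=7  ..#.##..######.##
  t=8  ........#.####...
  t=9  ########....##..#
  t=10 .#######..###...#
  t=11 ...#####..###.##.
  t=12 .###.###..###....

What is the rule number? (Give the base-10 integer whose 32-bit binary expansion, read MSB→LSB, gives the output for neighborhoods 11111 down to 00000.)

4029834191

  [31] ##### => #  t=5,i=13
  [30] ####. => #  t=5,i=15
  [29] ###.# => #  t=7,i=13
  [28] ###.. => #  t=1,i=16
  [27] ##.## => .  t=1,i=13
  [26] ##.#. => .  t=4,i=10
  [25] ##..# => .  t=1,i=0
  [24] ##... => .  t=1,i=4
  [23] #.### => .  t=1,i=14
  [22] #.##. => .  t=1,i=11
  [21] #.#.# => #  t=0,i=7
  [20] #.#.. => #  t=0,i=2
  [19] #..## => .  t=1,i=1
  [18] #..#. => .  t=0,i=4
  [17] #...# => #  t=1,i=5
  [16] #.... => .  t=0,i=13
  [15] .#### => .  t=5,i=12
  [14] .###. => #  t=1,i=15
  [13] .##.# => #  t=1,i=12
  [12] .##.. => .  t=1,i=3
  [11] .#.## => .  t=1,i=10
  [10] .#.#. => .  t=0,i=1
  [9] .#..# => #  t=0,i=3
  [8] .#... => #  t=0,i=12
  [7] ..### => #  t=6,i=2
  [6] ..##. => #  t=1,i=2
  [5] ..#.# => .  t=0,i=0
  [4] ..#.. => .  t=2,i=2
  [3] ...## => #  t=4,i=14
  [2] ...#. => #  t=0,i=16
  [1] ....# => #  t=0,i=15
  [0] ..... => #  t=0,i=14
  bits 11110000001100100110001111001111 = 4029834191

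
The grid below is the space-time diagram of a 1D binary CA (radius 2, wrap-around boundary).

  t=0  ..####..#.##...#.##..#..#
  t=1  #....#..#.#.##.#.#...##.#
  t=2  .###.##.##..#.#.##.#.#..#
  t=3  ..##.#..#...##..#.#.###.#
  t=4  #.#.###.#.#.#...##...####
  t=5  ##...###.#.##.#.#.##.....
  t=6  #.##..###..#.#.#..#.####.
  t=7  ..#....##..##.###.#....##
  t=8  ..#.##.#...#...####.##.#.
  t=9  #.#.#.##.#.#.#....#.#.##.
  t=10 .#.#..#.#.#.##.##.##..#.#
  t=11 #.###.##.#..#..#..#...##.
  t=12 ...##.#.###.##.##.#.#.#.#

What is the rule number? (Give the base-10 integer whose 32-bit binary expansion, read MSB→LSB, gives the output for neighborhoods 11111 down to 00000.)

894649971

  nb #####: next=.  (t=4,i=23, bit31=0)
  nb ####.: next=.  (t=0,i=4, bit30=0)
  nb ###.#: next=#  (t=2,i=3, bit29=1)
  nb ###..: next=#  (t=0,i=5, bit28=1)
  nb ##.##: next=.  (t=1,i=23, bit27=0)
  nb ##.#.: next=#  (t=1,i=14, bit26=1)
  nb ##..#: next=.  (t=0,i=6, bit25=0)
  nb ##...: next=#  (t=0,i=12, bit24=1)
  nb #.###: next=.  (t=2,i=1, bit23=0)
  nb #.##.: next=#  (t=0,i=10, bit22=1)
  nb #.#.#: next=.  (t=1,i=10, bit21=0)
  nb #.#..: next=#  (t=1,i=17, bit20=1)
  nb #..##: next=.  (t=0,i=1, bit19=0)
  nb #..#.: next=.  (t=0,i=7, bit18=0)
  nb #...#: next=#  (t=0,i=13, bit17=1)
  nb #....: next=#  (t=1,i=2, bit16=1)
  nb .####: next=.  (t=0,i=3, bit15=0)
  nb .###.: next=#  (t=2,i=2, bit14=1)
  nb .##.#: next=.  (t=1,i=13, bit13=0)
  nb .##..: next=.  (t=0,i=11, bit12=0)
  nb .#.##: next=.  (t=0,i=9, bit11=0)
  nb .#.#.: next=#  (t=1,i=9, bit10=1)
  nb .#..#: next=#  (t=0,i=0, bit9=1)
  nb .#...: next=.  (t=1,i=18, bit8=0)
  nb ..###: next=.  (t=0,i=2, bit7=0)
  nb ..##.: next=#  (t=1,i=21, bit6=1)
  nb ..#.#: next=#  (t=0,i=8, bit5=1)
  nb ..#..: next=#  (t=0,i=21, bit4=1)
  nb ...##: next=.  (t=1,i=20, bit3=0)
  nb ...#.: next=.  (t=0,i=14, bit2=0)
  nb ....#: next=#  (t=1,i=3, bit1=1)
  nb .....: next=#  (t=5,i=22, bit0=1)
  bits 00110101010100110100011001110011 = 894649971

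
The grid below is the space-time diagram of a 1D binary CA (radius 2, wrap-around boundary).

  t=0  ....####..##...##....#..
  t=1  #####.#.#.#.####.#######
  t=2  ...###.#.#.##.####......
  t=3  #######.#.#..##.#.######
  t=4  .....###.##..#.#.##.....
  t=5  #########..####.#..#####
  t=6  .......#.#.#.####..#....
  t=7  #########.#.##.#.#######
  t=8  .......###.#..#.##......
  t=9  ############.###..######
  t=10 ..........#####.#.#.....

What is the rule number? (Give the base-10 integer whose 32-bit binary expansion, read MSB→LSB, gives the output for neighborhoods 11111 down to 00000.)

1872186879

  nb #####: next=.  (t=1,i=0, bit31=0)
  nb ####.: next=#  (t=0,i=6, bit30=1)
  nb ###.#: next=#  (t=1,i=4, bit29=1)
  nb ###..: next=.  (t=0,i=7, bit28=0)
  nb ##.##: next=#  (t=1,i=16, bit27=1)
  nb ##.#.: next=#  (t=1,i=5, bit26=1)
  nb ##..#: next=#  (t=0,i=8, bit25=1)
  nb ##...: next=#  (t=0,i=12, bit24=1)
  nb #.###: next=#  (t=1,i=12, bit23=1)
  nb #.##.: next=.  (t=2,i=11, bit22=0)
  nb #.#.#: next=.  (t=1,i=6, bit21=0)
  nb #.#..: next=#  (t=3,i=10, bit20=1)
  nb #..##: next=.  (t=0,i=9, bit19=0)
  nb #..#.: next=#  (t=4,i=12, bit18=1)
  nb #...#: next=#  (t=0,i=13, bit17=1)
  nb #....: next=#  (t=0,i=18, bit16=1)
  nb .####: next=.  (t=0,i=5, bit15=0)
  nb .###.: next=#  (t=2,i=4, bit14=1)
  nb .##.#: next=.  (t=2,i=12, bit13=0)
  nb .##..: next=.  (t=0,i=11, bit12=0)
  nb .#.##: next=#  (t=1,i=11, bit11=1)
  nb .#.#.: next=#  (t=1,i=7, bit10=1)
  nb .#..#: next=.  (t=3,i=11, bit9=0)
  nb .#...: next=#  (t=0,i=22, bit8=1)
  nb ..###: next=#  (t=0,i=4, bit7=1)
  nb ..##.: next=#  (t=0,i=10, bit6=1)
  nb ..#.#: next=#  (t=4,i=13, bit5=1)
  nb ..#..: next=#  (t=0,i=21, bit4=1)
  nb ...##: next=#  (t=0,i=3, bit3=1)
  nb ...#.: next=#  (t=0,i=20, bit2=1)
  nb ....#: next=#  (t=0,i=2, bit1=1)
  nb .....: next=#  (t=0,i=0, bit0=1)
  bits 01101111100101110100110111111111 = 1872186879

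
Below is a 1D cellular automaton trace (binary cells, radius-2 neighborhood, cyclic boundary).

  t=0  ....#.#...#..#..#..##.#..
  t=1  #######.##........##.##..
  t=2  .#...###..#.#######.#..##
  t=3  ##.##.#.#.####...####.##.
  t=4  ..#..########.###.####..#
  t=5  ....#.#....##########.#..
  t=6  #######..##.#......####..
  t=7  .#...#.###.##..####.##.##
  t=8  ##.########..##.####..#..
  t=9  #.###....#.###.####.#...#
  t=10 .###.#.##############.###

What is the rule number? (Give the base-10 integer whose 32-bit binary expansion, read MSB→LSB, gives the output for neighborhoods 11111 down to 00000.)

  ##### -> .   bit 31 = 0  t=1,i=2
  ####. -> #   bit 30 = 1  t=1,i=5
  ###.# -> #   bit 29 = 1  t=1,i=6
  ###.. -> .   bit 28 = 0  t=2,i=7
  ##.## -> #   bit 27 = 1  t=1,i=7
  ##.#. -> #   bit 26 = 1  t=0,i=21
  ##..# -> #   bit 25 = 1  t=1,i=23
  ##... -> #   bit 24 = 1  t=1,i=10
  #.### -> #   bit 23 = 1  t=2,i=12
  #.##. -> .   bit 22 = 0  t=1,i=8
  #.#.# -> #   bit 21 = 1  t=3,i=6
  #.#.. -> #   bit 20 = 1  t=0,i=6
  #..## -> #   bit 19 = 1  t=0,i=18
  #..#. -> .   bit 18 = 0  t=0,i=12
  #...# -> #   bit 17 = 1  t=0,i=8
  #.... -> .   bit 16 = 0  t=0,i=24
  .#### -> #   bit 15 = 1  t=1,i=1
  .###. -> #   bit 14 = 1  t=2,i=6
  .##.# -> .   bit 13 = 0  t=0,i=20
  .##.. -> .   bit 12 = 0  t=1,i=9
  .#.## -> #   bit 11 = 1  t=2,i=11
  .#.#. -> #   bit 10 = 1  t=0,i=5
  .#..# -> .   bit 9 = 0  t=0,i=11
  .#... -> .   bit 8 = 0  t=0,i=7
  ..### -> .   bit 7 = 0  t=1,i=0
  ..##. -> #   bit 6 = 1  t=0,i=19
  ..#.# -> #   bit 5 = 1  t=0,i=4
  ..#.. -> .   bit 4 = 0  t=0,i=10
  ...## -> #   bit 3 = 1  t=1,i=17
  ...#. -> #   bit 2 = 1  t=0,i=3
  ....# -> #   bit 1 = 1  t=0,i=2
  ..... -> #   bit 0 = 1  t=0,i=0
  bits 01101111101110101100110001101111 = 1874513007

1874513007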